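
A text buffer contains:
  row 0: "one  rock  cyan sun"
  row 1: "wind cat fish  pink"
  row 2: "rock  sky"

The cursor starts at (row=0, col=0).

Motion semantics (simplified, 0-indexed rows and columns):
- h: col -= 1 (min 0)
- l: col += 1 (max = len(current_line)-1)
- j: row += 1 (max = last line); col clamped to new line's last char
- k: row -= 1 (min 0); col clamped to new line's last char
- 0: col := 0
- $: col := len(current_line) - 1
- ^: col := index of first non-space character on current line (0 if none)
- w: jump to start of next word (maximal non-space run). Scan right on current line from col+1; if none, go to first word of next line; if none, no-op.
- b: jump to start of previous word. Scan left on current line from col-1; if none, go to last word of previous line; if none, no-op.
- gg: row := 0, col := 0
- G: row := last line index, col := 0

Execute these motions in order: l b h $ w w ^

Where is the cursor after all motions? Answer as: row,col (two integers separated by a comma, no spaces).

After 1 (l): row=0 col=1 char='n'
After 2 (b): row=0 col=0 char='o'
After 3 (h): row=0 col=0 char='o'
After 4 ($): row=0 col=18 char='n'
After 5 (w): row=1 col=0 char='w'
After 6 (w): row=1 col=5 char='c'
After 7 (^): row=1 col=0 char='w'

Answer: 1,0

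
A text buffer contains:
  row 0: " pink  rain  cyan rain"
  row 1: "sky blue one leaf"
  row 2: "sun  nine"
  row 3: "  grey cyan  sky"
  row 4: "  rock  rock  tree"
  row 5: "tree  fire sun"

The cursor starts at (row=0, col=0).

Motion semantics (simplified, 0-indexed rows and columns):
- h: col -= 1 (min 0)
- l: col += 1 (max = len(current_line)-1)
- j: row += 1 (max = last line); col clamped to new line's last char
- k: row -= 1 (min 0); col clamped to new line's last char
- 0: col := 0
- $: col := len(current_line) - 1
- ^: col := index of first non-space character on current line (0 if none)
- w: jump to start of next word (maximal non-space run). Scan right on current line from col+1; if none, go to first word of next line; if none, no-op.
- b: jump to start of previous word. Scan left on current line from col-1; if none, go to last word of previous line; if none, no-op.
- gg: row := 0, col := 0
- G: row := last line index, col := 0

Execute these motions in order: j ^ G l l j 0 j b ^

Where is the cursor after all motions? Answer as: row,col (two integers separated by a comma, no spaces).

Answer: 4,2

Derivation:
After 1 (j): row=1 col=0 char='s'
After 2 (^): row=1 col=0 char='s'
After 3 (G): row=5 col=0 char='t'
After 4 (l): row=5 col=1 char='r'
After 5 (l): row=5 col=2 char='e'
After 6 (j): row=5 col=2 char='e'
After 7 (0): row=5 col=0 char='t'
After 8 (j): row=5 col=0 char='t'
After 9 (b): row=4 col=14 char='t'
After 10 (^): row=4 col=2 char='r'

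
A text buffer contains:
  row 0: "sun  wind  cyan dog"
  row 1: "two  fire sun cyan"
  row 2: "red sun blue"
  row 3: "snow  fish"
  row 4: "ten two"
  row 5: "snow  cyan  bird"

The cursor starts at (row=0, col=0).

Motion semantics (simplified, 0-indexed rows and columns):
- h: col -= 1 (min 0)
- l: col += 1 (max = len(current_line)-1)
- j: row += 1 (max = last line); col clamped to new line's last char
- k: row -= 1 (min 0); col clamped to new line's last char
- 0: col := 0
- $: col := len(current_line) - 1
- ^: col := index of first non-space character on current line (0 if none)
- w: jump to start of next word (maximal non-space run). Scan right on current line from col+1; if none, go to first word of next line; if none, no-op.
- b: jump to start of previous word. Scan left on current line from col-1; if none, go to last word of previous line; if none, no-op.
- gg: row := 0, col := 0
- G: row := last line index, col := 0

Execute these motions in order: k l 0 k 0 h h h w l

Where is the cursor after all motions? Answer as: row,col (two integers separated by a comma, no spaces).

Answer: 0,6

Derivation:
After 1 (k): row=0 col=0 char='s'
After 2 (l): row=0 col=1 char='u'
After 3 (0): row=0 col=0 char='s'
After 4 (k): row=0 col=0 char='s'
After 5 (0): row=0 col=0 char='s'
After 6 (h): row=0 col=0 char='s'
After 7 (h): row=0 col=0 char='s'
After 8 (h): row=0 col=0 char='s'
After 9 (w): row=0 col=5 char='w'
After 10 (l): row=0 col=6 char='i'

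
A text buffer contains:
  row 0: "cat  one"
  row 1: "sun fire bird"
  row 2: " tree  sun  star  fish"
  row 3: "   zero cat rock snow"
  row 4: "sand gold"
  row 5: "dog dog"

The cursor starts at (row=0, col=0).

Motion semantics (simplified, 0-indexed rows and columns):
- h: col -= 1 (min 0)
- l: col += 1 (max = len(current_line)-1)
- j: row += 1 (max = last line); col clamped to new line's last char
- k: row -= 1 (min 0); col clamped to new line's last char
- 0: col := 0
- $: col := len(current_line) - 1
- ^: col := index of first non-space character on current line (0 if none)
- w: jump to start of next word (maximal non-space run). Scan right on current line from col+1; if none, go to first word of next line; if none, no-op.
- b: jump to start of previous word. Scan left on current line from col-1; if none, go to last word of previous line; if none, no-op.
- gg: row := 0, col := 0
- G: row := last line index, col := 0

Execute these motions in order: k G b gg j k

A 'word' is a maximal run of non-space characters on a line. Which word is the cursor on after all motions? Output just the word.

Answer: cat

Derivation:
After 1 (k): row=0 col=0 char='c'
After 2 (G): row=5 col=0 char='d'
After 3 (b): row=4 col=5 char='g'
After 4 (gg): row=0 col=0 char='c'
After 5 (j): row=1 col=0 char='s'
After 6 (k): row=0 col=0 char='c'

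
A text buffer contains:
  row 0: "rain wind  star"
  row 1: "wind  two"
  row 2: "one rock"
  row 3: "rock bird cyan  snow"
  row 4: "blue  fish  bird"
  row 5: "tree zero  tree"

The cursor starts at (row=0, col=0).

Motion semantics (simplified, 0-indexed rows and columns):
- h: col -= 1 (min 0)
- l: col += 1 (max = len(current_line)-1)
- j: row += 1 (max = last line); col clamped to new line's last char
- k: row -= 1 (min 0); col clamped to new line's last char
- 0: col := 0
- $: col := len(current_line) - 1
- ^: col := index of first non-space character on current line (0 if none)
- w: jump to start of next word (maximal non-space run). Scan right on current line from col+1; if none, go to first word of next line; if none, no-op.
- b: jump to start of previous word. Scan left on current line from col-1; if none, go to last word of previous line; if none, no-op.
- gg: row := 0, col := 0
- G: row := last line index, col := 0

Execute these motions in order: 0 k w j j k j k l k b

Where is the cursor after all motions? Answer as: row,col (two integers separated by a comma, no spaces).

Answer: 0,5

Derivation:
After 1 (0): row=0 col=0 char='r'
After 2 (k): row=0 col=0 char='r'
After 3 (w): row=0 col=5 char='w'
After 4 (j): row=1 col=5 char='_'
After 5 (j): row=2 col=5 char='o'
After 6 (k): row=1 col=5 char='_'
After 7 (j): row=2 col=5 char='o'
After 8 (k): row=1 col=5 char='_'
After 9 (l): row=1 col=6 char='t'
After 10 (k): row=0 col=6 char='i'
After 11 (b): row=0 col=5 char='w'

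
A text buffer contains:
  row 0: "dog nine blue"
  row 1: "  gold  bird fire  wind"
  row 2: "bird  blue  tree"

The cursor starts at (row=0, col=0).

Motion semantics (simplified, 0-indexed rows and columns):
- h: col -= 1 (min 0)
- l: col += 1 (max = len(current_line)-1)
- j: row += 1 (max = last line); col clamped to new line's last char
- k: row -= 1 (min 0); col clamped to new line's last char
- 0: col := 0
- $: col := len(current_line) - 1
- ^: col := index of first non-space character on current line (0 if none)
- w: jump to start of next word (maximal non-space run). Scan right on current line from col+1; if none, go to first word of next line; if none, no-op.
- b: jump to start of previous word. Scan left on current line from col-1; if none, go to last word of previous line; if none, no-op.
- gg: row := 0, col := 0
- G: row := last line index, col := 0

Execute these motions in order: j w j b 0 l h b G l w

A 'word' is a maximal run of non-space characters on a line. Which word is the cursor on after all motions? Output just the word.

Answer: blue

Derivation:
After 1 (j): row=1 col=0 char='_'
After 2 (w): row=1 col=2 char='g'
After 3 (j): row=2 col=2 char='r'
After 4 (b): row=2 col=0 char='b'
After 5 (0): row=2 col=0 char='b'
After 6 (l): row=2 col=1 char='i'
After 7 (h): row=2 col=0 char='b'
After 8 (b): row=1 col=19 char='w'
After 9 (G): row=2 col=0 char='b'
After 10 (l): row=2 col=1 char='i'
After 11 (w): row=2 col=6 char='b'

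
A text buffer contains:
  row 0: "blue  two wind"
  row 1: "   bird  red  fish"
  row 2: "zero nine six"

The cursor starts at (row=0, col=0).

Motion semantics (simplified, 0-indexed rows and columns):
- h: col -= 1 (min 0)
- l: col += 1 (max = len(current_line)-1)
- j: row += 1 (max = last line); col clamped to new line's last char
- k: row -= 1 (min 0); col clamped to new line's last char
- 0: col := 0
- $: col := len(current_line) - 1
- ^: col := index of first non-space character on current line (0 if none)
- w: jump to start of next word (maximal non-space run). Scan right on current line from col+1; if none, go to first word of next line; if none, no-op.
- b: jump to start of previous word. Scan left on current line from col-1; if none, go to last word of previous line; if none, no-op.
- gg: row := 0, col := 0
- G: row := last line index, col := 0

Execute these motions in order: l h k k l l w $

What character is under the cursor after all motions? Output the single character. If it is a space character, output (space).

Answer: d

Derivation:
After 1 (l): row=0 col=1 char='l'
After 2 (h): row=0 col=0 char='b'
After 3 (k): row=0 col=0 char='b'
After 4 (k): row=0 col=0 char='b'
After 5 (l): row=0 col=1 char='l'
After 6 (l): row=0 col=2 char='u'
After 7 (w): row=0 col=6 char='t'
After 8 ($): row=0 col=13 char='d'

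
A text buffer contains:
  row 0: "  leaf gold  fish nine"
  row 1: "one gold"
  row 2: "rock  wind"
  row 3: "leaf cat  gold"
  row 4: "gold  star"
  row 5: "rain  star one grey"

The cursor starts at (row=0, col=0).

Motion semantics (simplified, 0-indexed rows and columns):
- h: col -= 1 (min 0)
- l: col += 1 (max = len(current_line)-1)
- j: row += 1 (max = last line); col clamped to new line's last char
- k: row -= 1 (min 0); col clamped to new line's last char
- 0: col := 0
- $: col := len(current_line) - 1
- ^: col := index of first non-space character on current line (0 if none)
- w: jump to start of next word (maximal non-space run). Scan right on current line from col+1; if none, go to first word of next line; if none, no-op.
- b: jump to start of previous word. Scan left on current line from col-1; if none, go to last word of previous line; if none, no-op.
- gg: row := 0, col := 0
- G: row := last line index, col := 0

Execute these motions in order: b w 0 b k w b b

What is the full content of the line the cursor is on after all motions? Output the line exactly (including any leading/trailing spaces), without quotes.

Answer:   leaf gold  fish nine

Derivation:
After 1 (b): row=0 col=0 char='_'
After 2 (w): row=0 col=2 char='l'
After 3 (0): row=0 col=0 char='_'
After 4 (b): row=0 col=0 char='_'
After 5 (k): row=0 col=0 char='_'
After 6 (w): row=0 col=2 char='l'
After 7 (b): row=0 col=2 char='l'
After 8 (b): row=0 col=2 char='l'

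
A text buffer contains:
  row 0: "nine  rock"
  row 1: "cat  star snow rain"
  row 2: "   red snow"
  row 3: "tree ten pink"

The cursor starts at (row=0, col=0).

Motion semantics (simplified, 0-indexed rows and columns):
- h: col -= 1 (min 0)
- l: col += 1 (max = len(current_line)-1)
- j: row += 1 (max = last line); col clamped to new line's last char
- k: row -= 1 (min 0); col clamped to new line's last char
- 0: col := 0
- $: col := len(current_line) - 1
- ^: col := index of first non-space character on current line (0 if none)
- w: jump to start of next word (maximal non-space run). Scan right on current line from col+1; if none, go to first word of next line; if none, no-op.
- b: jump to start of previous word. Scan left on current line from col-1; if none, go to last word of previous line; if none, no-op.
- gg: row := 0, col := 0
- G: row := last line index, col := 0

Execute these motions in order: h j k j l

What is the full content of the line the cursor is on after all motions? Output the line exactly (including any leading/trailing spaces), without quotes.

After 1 (h): row=0 col=0 char='n'
After 2 (j): row=1 col=0 char='c'
After 3 (k): row=0 col=0 char='n'
After 4 (j): row=1 col=0 char='c'
After 5 (l): row=1 col=1 char='a'

Answer: cat  star snow rain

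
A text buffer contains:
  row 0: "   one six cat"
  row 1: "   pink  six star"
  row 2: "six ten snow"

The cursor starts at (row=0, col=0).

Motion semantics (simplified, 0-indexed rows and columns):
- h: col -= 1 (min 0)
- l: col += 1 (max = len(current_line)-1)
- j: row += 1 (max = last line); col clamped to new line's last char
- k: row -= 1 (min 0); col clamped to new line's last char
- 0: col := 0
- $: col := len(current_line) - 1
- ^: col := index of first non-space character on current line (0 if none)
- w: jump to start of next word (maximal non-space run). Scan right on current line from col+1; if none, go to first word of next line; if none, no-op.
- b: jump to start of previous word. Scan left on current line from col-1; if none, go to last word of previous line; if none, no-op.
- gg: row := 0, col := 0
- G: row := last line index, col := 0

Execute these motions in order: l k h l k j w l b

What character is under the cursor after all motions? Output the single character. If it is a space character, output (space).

After 1 (l): row=0 col=1 char='_'
After 2 (k): row=0 col=1 char='_'
After 3 (h): row=0 col=0 char='_'
After 4 (l): row=0 col=1 char='_'
After 5 (k): row=0 col=1 char='_'
After 6 (j): row=1 col=1 char='_'
After 7 (w): row=1 col=3 char='p'
After 8 (l): row=1 col=4 char='i'
After 9 (b): row=1 col=3 char='p'

Answer: p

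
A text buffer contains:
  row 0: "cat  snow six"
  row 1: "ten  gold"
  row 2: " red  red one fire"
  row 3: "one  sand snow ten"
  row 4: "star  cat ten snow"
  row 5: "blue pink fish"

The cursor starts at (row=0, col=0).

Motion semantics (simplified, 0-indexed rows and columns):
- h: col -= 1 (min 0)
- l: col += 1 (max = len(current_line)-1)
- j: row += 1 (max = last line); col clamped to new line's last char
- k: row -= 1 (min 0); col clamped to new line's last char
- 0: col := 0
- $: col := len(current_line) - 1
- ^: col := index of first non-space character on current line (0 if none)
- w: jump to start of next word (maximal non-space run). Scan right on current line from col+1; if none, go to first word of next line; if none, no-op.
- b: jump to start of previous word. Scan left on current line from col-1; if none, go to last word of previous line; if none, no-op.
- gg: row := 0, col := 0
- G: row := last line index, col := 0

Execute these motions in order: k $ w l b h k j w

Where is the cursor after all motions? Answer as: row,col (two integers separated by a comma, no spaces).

After 1 (k): row=0 col=0 char='c'
After 2 ($): row=0 col=12 char='x'
After 3 (w): row=1 col=0 char='t'
After 4 (l): row=1 col=1 char='e'
After 5 (b): row=1 col=0 char='t'
After 6 (h): row=1 col=0 char='t'
After 7 (k): row=0 col=0 char='c'
After 8 (j): row=1 col=0 char='t'
After 9 (w): row=1 col=5 char='g'

Answer: 1,5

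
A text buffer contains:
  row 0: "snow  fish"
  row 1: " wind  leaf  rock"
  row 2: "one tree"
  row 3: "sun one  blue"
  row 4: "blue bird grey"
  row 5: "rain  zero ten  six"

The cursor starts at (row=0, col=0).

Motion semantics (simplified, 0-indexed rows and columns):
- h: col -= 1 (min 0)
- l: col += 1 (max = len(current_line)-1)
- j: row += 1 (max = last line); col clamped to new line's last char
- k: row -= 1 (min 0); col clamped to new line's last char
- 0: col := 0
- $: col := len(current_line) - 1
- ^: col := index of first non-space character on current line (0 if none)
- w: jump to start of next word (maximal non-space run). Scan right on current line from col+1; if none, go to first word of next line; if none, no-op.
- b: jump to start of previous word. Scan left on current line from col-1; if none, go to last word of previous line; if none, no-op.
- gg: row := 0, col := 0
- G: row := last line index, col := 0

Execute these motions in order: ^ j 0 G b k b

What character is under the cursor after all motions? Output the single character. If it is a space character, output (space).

Answer: b

Derivation:
After 1 (^): row=0 col=0 char='s'
After 2 (j): row=1 col=0 char='_'
After 3 (0): row=1 col=0 char='_'
After 4 (G): row=5 col=0 char='r'
After 5 (b): row=4 col=10 char='g'
After 6 (k): row=3 col=10 char='l'
After 7 (b): row=3 col=9 char='b'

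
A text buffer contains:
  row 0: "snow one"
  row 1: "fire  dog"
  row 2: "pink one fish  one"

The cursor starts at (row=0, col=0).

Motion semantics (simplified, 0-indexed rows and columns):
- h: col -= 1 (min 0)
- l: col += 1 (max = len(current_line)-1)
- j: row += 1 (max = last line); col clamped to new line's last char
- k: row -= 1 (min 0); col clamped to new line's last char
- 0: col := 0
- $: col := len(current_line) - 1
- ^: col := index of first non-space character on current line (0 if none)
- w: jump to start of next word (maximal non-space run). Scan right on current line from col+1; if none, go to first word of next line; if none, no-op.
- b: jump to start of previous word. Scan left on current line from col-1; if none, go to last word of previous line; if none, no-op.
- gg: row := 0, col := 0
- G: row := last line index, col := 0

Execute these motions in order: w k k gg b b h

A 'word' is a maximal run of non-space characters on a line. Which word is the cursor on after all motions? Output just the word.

After 1 (w): row=0 col=5 char='o'
After 2 (k): row=0 col=5 char='o'
After 3 (k): row=0 col=5 char='o'
After 4 (gg): row=0 col=0 char='s'
After 5 (b): row=0 col=0 char='s'
After 6 (b): row=0 col=0 char='s'
After 7 (h): row=0 col=0 char='s'

Answer: snow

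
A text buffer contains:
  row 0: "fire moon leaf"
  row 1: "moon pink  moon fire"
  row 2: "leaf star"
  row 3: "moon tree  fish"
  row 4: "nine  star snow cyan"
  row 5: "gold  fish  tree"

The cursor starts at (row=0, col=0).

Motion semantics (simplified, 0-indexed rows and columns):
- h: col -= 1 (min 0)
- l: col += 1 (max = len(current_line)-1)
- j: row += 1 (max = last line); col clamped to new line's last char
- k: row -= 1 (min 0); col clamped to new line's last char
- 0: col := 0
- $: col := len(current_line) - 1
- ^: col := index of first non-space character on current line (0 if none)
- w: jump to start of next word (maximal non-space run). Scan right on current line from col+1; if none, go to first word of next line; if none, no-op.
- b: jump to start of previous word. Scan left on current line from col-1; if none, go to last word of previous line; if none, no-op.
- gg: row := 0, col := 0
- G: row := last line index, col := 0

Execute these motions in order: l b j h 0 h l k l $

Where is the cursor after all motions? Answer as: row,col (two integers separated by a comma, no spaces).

After 1 (l): row=0 col=1 char='i'
After 2 (b): row=0 col=0 char='f'
After 3 (j): row=1 col=0 char='m'
After 4 (h): row=1 col=0 char='m'
After 5 (0): row=1 col=0 char='m'
After 6 (h): row=1 col=0 char='m'
After 7 (l): row=1 col=1 char='o'
After 8 (k): row=0 col=1 char='i'
After 9 (l): row=0 col=2 char='r'
After 10 ($): row=0 col=13 char='f'

Answer: 0,13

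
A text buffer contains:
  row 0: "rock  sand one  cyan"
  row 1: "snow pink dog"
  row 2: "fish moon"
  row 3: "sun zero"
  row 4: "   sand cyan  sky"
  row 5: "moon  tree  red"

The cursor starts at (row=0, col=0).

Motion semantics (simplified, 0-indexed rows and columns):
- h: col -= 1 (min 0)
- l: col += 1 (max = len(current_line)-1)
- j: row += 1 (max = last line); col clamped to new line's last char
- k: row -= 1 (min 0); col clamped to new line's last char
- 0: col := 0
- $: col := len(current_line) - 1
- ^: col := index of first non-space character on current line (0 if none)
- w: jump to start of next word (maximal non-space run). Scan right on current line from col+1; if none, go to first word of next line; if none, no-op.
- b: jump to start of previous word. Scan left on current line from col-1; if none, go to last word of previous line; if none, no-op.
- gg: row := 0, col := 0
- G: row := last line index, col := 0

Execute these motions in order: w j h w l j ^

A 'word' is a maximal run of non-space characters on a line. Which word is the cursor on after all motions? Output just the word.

Answer: fish

Derivation:
After 1 (w): row=0 col=6 char='s'
After 2 (j): row=1 col=6 char='i'
After 3 (h): row=1 col=5 char='p'
After 4 (w): row=1 col=10 char='d'
After 5 (l): row=1 col=11 char='o'
After 6 (j): row=2 col=8 char='n'
After 7 (^): row=2 col=0 char='f'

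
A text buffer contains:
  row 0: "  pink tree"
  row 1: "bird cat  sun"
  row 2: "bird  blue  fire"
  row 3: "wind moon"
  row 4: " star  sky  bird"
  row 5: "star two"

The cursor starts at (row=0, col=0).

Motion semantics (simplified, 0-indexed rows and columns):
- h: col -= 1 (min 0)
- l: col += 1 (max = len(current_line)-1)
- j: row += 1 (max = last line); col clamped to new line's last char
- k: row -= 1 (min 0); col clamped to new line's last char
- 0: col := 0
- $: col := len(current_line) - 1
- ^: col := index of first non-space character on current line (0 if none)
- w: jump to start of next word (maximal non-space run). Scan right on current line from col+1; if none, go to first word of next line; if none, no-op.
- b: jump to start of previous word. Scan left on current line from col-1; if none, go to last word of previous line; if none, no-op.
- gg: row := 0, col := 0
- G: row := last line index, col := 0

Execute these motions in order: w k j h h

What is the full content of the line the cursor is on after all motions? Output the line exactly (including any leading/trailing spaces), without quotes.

Answer: bird cat  sun

Derivation:
After 1 (w): row=0 col=2 char='p'
After 2 (k): row=0 col=2 char='p'
After 3 (j): row=1 col=2 char='r'
After 4 (h): row=1 col=1 char='i'
After 5 (h): row=1 col=0 char='b'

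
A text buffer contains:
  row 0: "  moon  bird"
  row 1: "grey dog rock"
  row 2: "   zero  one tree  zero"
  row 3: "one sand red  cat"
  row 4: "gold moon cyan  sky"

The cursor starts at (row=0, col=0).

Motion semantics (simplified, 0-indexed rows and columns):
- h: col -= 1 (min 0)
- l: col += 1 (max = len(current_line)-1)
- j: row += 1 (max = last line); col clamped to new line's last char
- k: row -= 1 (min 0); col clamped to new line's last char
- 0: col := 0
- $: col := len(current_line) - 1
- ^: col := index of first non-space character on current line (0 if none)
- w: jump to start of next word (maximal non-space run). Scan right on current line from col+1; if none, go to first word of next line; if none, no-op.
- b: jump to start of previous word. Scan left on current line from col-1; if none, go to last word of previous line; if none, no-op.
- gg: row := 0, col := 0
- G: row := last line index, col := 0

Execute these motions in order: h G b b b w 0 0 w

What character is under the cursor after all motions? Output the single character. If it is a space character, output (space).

Answer: s

Derivation:
After 1 (h): row=0 col=0 char='_'
After 2 (G): row=4 col=0 char='g'
After 3 (b): row=3 col=14 char='c'
After 4 (b): row=3 col=9 char='r'
After 5 (b): row=3 col=4 char='s'
After 6 (w): row=3 col=9 char='r'
After 7 (0): row=3 col=0 char='o'
After 8 (0): row=3 col=0 char='o'
After 9 (w): row=3 col=4 char='s'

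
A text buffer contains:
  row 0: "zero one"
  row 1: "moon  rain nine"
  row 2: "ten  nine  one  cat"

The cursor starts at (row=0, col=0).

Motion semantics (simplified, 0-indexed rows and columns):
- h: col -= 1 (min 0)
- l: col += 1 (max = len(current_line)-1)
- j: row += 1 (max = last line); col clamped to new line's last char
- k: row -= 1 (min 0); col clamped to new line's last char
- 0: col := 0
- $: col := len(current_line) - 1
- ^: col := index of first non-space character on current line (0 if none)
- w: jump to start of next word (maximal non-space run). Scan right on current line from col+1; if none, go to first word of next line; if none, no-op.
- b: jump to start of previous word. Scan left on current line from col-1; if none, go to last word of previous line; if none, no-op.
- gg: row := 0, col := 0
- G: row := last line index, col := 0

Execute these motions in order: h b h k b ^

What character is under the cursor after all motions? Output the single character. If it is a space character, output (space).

Answer: z

Derivation:
After 1 (h): row=0 col=0 char='z'
After 2 (b): row=0 col=0 char='z'
After 3 (h): row=0 col=0 char='z'
After 4 (k): row=0 col=0 char='z'
After 5 (b): row=0 col=0 char='z'
After 6 (^): row=0 col=0 char='z'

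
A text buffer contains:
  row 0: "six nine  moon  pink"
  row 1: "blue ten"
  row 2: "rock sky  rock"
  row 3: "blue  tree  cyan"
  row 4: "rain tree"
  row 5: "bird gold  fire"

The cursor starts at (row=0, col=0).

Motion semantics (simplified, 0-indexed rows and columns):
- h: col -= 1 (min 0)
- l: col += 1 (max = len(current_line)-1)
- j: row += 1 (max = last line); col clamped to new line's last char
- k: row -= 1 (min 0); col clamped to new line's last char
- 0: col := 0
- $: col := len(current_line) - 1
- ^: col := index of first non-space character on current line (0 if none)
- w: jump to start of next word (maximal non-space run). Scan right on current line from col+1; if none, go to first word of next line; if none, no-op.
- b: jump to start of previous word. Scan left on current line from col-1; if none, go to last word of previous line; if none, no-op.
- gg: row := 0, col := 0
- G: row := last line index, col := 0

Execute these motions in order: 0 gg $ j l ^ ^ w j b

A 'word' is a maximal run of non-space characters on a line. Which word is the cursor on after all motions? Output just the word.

After 1 (0): row=0 col=0 char='s'
After 2 (gg): row=0 col=0 char='s'
After 3 ($): row=0 col=19 char='k'
After 4 (j): row=1 col=7 char='n'
After 5 (l): row=1 col=7 char='n'
After 6 (^): row=1 col=0 char='b'
After 7 (^): row=1 col=0 char='b'
After 8 (w): row=1 col=5 char='t'
After 9 (j): row=2 col=5 char='s'
After 10 (b): row=2 col=0 char='r'

Answer: rock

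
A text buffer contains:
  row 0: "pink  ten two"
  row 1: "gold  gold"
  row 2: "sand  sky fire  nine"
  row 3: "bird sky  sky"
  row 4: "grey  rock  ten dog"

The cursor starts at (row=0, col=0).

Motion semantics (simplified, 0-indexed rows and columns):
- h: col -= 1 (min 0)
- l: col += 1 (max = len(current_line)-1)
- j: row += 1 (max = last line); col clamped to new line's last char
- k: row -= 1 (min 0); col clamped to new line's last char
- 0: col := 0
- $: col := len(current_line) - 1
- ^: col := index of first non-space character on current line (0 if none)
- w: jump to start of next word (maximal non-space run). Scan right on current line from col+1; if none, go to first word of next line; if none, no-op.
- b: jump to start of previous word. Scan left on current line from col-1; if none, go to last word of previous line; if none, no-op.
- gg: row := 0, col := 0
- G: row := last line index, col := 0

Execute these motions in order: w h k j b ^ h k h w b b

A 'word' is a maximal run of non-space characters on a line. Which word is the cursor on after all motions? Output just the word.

Answer: pink

Derivation:
After 1 (w): row=0 col=6 char='t'
After 2 (h): row=0 col=5 char='_'
After 3 (k): row=0 col=5 char='_'
After 4 (j): row=1 col=5 char='_'
After 5 (b): row=1 col=0 char='g'
After 6 (^): row=1 col=0 char='g'
After 7 (h): row=1 col=0 char='g'
After 8 (k): row=0 col=0 char='p'
After 9 (h): row=0 col=0 char='p'
After 10 (w): row=0 col=6 char='t'
After 11 (b): row=0 col=0 char='p'
After 12 (b): row=0 col=0 char='p'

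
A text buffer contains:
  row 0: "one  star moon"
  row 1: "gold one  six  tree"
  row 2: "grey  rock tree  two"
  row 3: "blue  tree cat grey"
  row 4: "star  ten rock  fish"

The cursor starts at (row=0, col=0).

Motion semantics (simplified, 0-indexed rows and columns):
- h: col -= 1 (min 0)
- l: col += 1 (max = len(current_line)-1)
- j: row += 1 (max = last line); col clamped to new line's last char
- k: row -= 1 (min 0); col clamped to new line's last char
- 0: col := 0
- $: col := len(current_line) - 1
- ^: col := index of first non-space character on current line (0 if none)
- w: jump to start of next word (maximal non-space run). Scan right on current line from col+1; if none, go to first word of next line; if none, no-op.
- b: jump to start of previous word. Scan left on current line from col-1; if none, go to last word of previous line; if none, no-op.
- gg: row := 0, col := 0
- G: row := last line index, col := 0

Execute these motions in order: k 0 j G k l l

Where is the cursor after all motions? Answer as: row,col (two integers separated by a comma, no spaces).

After 1 (k): row=0 col=0 char='o'
After 2 (0): row=0 col=0 char='o'
After 3 (j): row=1 col=0 char='g'
After 4 (G): row=4 col=0 char='s'
After 5 (k): row=3 col=0 char='b'
After 6 (l): row=3 col=1 char='l'
After 7 (l): row=3 col=2 char='u'

Answer: 3,2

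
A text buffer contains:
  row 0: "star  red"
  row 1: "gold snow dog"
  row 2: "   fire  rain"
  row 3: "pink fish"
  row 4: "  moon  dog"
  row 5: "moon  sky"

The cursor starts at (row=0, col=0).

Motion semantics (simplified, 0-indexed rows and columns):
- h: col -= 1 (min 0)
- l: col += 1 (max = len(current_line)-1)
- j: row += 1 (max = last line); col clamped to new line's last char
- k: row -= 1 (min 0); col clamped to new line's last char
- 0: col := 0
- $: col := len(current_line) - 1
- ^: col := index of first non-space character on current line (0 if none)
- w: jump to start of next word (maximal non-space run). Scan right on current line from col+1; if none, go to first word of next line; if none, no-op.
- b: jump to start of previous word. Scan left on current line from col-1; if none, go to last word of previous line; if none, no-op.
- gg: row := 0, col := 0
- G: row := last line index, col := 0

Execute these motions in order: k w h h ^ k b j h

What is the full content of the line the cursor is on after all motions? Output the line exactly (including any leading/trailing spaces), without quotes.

After 1 (k): row=0 col=0 char='s'
After 2 (w): row=0 col=6 char='r'
After 3 (h): row=0 col=5 char='_'
After 4 (h): row=0 col=4 char='_'
After 5 (^): row=0 col=0 char='s'
After 6 (k): row=0 col=0 char='s'
After 7 (b): row=0 col=0 char='s'
After 8 (j): row=1 col=0 char='g'
After 9 (h): row=1 col=0 char='g'

Answer: gold snow dog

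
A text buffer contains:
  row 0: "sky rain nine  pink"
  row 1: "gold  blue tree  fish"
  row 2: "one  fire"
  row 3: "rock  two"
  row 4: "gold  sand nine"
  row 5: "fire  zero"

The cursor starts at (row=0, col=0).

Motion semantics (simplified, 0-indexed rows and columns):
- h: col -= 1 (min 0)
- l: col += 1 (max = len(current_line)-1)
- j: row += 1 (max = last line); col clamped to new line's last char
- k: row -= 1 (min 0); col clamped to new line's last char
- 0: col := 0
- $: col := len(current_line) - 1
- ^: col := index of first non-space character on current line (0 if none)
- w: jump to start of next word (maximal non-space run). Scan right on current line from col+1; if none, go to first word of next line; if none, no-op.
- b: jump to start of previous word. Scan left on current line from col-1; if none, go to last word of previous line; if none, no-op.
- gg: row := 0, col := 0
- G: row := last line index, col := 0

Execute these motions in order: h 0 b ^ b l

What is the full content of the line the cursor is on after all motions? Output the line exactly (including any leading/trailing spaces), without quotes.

After 1 (h): row=0 col=0 char='s'
After 2 (0): row=0 col=0 char='s'
After 3 (b): row=0 col=0 char='s'
After 4 (^): row=0 col=0 char='s'
After 5 (b): row=0 col=0 char='s'
After 6 (l): row=0 col=1 char='k'

Answer: sky rain nine  pink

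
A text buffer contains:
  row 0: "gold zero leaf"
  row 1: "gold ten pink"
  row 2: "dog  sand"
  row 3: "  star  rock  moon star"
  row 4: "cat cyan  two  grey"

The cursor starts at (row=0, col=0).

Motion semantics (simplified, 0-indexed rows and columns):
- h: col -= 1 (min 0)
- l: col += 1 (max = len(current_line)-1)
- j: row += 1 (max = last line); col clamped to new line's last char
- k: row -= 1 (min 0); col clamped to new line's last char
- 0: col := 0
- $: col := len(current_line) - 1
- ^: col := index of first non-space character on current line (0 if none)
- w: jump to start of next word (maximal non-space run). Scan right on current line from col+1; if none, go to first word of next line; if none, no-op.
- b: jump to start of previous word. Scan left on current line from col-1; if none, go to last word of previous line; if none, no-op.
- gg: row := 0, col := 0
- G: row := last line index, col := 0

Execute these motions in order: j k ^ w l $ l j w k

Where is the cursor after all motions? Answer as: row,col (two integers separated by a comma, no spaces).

After 1 (j): row=1 col=0 char='g'
After 2 (k): row=0 col=0 char='g'
After 3 (^): row=0 col=0 char='g'
After 4 (w): row=0 col=5 char='z'
After 5 (l): row=0 col=6 char='e'
After 6 ($): row=0 col=13 char='f'
After 7 (l): row=0 col=13 char='f'
After 8 (j): row=1 col=12 char='k'
After 9 (w): row=2 col=0 char='d'
After 10 (k): row=1 col=0 char='g'

Answer: 1,0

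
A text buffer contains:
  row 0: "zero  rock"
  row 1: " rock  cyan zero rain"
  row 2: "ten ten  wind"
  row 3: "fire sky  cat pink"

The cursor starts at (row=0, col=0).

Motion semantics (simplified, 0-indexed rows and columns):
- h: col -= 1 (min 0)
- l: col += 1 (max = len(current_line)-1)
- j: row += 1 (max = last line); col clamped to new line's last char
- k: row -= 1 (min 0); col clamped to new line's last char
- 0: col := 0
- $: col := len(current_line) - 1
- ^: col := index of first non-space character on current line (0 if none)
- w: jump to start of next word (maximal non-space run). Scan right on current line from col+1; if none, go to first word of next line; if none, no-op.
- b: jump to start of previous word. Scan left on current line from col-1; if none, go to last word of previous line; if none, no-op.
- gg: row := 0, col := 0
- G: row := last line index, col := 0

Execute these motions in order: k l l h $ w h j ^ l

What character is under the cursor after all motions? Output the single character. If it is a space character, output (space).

Answer: e

Derivation:
After 1 (k): row=0 col=0 char='z'
After 2 (l): row=0 col=1 char='e'
After 3 (l): row=0 col=2 char='r'
After 4 (h): row=0 col=1 char='e'
After 5 ($): row=0 col=9 char='k'
After 6 (w): row=1 col=1 char='r'
After 7 (h): row=1 col=0 char='_'
After 8 (j): row=2 col=0 char='t'
After 9 (^): row=2 col=0 char='t'
After 10 (l): row=2 col=1 char='e'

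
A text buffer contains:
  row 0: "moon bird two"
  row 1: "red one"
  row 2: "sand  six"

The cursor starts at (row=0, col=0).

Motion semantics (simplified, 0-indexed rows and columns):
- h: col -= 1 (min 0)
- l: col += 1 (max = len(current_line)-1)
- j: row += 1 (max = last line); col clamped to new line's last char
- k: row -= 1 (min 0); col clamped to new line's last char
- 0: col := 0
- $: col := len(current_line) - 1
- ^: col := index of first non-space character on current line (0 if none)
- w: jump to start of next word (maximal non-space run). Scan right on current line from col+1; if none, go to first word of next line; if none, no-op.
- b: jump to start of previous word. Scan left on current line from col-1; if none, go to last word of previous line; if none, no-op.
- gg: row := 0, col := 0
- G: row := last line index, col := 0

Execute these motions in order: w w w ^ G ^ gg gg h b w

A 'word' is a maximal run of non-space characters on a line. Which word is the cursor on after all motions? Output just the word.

Answer: bird

Derivation:
After 1 (w): row=0 col=5 char='b'
After 2 (w): row=0 col=10 char='t'
After 3 (w): row=1 col=0 char='r'
After 4 (^): row=1 col=0 char='r'
After 5 (G): row=2 col=0 char='s'
After 6 (^): row=2 col=0 char='s'
After 7 (gg): row=0 col=0 char='m'
After 8 (gg): row=0 col=0 char='m'
After 9 (h): row=0 col=0 char='m'
After 10 (b): row=0 col=0 char='m'
After 11 (w): row=0 col=5 char='b'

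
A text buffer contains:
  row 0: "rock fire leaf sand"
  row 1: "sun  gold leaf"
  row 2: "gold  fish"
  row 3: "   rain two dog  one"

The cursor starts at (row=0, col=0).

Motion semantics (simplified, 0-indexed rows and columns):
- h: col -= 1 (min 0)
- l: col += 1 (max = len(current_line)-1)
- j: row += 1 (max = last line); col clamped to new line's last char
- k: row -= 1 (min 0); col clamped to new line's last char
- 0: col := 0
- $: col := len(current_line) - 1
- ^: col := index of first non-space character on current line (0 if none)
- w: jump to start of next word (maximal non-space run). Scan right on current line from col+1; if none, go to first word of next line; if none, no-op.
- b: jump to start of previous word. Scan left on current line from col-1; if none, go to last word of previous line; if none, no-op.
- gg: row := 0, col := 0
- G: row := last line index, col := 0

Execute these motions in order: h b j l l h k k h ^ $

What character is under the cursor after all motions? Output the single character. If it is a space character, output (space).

Answer: d

Derivation:
After 1 (h): row=0 col=0 char='r'
After 2 (b): row=0 col=0 char='r'
After 3 (j): row=1 col=0 char='s'
After 4 (l): row=1 col=1 char='u'
After 5 (l): row=1 col=2 char='n'
After 6 (h): row=1 col=1 char='u'
After 7 (k): row=0 col=1 char='o'
After 8 (k): row=0 col=1 char='o'
After 9 (h): row=0 col=0 char='r'
After 10 (^): row=0 col=0 char='r'
After 11 ($): row=0 col=18 char='d'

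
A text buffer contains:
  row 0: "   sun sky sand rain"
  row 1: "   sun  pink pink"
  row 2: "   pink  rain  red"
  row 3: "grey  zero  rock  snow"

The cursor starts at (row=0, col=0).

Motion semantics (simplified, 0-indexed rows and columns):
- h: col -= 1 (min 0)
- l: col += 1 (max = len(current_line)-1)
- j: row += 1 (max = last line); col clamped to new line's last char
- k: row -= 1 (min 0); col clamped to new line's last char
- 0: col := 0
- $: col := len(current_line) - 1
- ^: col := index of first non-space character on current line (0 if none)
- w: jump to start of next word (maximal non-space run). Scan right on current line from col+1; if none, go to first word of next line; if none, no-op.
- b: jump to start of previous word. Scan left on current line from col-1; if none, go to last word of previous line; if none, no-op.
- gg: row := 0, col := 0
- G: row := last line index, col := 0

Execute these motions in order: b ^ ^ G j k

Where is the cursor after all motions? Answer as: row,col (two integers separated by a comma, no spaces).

Answer: 2,0

Derivation:
After 1 (b): row=0 col=0 char='_'
After 2 (^): row=0 col=3 char='s'
After 3 (^): row=0 col=3 char='s'
After 4 (G): row=3 col=0 char='g'
After 5 (j): row=3 col=0 char='g'
After 6 (k): row=2 col=0 char='_'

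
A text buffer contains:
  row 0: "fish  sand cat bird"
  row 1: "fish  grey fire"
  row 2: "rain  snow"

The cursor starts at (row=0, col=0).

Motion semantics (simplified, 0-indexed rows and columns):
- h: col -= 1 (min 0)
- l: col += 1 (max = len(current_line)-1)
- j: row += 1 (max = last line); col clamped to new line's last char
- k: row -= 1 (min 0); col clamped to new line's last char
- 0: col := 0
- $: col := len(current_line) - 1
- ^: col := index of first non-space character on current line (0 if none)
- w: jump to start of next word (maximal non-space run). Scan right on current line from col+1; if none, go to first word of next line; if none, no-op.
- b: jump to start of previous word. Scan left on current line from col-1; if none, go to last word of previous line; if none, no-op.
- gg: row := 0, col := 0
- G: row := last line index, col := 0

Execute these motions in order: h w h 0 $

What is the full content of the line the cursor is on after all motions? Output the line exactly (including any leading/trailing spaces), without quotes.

Answer: fish  sand cat bird

Derivation:
After 1 (h): row=0 col=0 char='f'
After 2 (w): row=0 col=6 char='s'
After 3 (h): row=0 col=5 char='_'
After 4 (0): row=0 col=0 char='f'
After 5 ($): row=0 col=18 char='d'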